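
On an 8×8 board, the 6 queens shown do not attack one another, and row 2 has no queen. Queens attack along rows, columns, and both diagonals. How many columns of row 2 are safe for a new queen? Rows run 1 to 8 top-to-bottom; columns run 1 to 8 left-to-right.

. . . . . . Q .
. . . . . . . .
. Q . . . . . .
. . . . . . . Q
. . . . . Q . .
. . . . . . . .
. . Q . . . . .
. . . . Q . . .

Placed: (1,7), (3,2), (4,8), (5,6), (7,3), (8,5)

(1,7) attacks row 2 at column 7 and diagonals 6, 8.
(3,2) attacks row 2 at column 2 and diagonals 1, 3.
(4,8) attacks row 2 at column 8 and diagonals 6.
(5,6) attacks row 2 at column 6 and diagonals 3.
(7,3) attacks row 2 at column 3 and diagonals 8.
(8,5) attacks row 2 at column 5.
Attacked columns: {1, 2, 3, 5, 6, 7, 8}. Safe: {4}.

1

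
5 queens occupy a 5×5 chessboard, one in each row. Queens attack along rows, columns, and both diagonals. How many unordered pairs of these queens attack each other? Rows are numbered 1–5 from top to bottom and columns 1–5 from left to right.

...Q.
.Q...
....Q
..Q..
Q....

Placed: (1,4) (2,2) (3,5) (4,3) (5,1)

All columns are distinct and no two queens satisfy |Δrow| = |Δcol|, so no pair attacks.

0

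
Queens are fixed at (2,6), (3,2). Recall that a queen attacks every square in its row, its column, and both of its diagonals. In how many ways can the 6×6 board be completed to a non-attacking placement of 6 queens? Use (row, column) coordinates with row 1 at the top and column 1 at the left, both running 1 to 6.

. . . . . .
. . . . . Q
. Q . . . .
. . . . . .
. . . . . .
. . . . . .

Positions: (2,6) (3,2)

Branch on row 1: col 1 → 0; col 3 → 1.
Sum: 0 + 1 = 1.

1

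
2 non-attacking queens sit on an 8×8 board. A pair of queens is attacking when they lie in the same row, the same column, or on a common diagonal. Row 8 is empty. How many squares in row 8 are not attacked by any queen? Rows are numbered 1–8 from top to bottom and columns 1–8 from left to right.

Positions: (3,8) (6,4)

3

(3,8) attacks row 8 at column 8 and diagonals 3.
(6,4) attacks row 8 at column 4 and diagonals 2, 6.
Attacked columns: {2, 3, 4, 6, 8}. Safe: {1, 5, 7}.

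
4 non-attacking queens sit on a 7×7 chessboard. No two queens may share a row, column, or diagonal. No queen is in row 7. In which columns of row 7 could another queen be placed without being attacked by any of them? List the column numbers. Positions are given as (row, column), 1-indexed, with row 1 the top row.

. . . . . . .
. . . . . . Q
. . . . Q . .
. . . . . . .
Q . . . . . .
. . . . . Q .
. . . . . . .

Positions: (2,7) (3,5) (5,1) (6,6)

columns 4

(2,7) attacks row 7 at column 7 and diagonals 2.
(3,5) attacks row 7 at column 5 and diagonals 1.
(5,1) attacks row 7 at column 1 and diagonals 3.
(6,6) attacks row 7 at column 6 and diagonals 5, 7.
Attacked columns: {1, 2, 3, 5, 6, 7}. Safe: {4}.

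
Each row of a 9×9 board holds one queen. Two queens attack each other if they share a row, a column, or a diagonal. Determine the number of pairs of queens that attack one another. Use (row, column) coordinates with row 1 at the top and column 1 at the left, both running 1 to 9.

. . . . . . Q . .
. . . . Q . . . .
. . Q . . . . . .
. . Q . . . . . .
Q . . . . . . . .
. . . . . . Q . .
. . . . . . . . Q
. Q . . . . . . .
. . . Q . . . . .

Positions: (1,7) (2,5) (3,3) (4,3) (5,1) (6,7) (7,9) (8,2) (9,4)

5

Same column: (1,7)–(6,7) (column 7); (3,3)–(4,3) (column 3).
Same diagonal: (2,5)–(4,3) (|2−4| = |5−3| = 2); (3,3)–(5,1) (|3−5| = |3−1| = 2); (6,7)–(9,4) (|6−9| = |7−4| = 3).
Total attacking pairs: 5.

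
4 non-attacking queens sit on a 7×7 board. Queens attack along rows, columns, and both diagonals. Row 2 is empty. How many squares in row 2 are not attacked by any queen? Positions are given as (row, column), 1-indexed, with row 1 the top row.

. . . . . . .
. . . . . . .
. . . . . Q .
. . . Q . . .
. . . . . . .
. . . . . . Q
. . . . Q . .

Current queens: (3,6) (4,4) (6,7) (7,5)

(3,6) attacks row 2 at column 6 and diagonals 5, 7.
(4,4) attacks row 2 at column 4 and diagonals 2, 6.
(6,7) attacks row 2 at column 7 and diagonals 3.
(7,5) attacks row 2 at column 5.
Attacked columns: {2, 3, 4, 5, 6, 7}. Safe: {1}.

1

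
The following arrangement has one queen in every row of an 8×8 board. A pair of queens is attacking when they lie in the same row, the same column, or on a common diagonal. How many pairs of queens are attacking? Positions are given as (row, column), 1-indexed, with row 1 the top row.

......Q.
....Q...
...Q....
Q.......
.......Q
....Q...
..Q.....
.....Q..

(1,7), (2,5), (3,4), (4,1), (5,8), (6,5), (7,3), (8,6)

3

Same column: (2,5)–(6,5) (column 5).
Same diagonal: (2,5)–(3,4) (|2−3| = |5−4| = 1); (2,5)–(5,8) (|2−5| = |5−8| = 3).
Total attacking pairs: 3.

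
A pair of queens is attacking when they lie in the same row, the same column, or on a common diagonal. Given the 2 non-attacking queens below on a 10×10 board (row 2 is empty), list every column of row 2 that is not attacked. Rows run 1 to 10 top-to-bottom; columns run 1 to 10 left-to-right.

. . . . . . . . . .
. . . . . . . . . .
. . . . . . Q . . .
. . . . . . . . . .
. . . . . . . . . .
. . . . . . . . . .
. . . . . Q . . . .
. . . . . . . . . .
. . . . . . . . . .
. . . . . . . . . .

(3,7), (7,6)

columns 2, 3, 4, 5, 9, 10

(3,7) attacks row 2 at column 7 and diagonals 6, 8.
(7,6) attacks row 2 at column 6 and diagonals 1.
Attacked columns: {1, 6, 7, 8}. Safe: {2, 3, 4, 5, 9, 10}.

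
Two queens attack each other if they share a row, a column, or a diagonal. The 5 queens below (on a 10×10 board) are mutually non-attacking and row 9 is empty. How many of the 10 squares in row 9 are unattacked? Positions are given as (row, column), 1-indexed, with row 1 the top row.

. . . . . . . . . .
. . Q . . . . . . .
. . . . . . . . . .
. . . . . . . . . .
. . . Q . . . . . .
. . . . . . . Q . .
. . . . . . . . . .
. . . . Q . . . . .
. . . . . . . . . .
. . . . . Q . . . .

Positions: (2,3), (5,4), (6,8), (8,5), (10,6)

3

(2,3) attacks row 9 at column 3 and diagonals 10.
(5,4) attacks row 9 at column 4 and diagonals 8.
(6,8) attacks row 9 at column 8 and diagonals 5.
(8,5) attacks row 9 at column 5 and diagonals 4, 6.
(10,6) attacks row 9 at column 6 and diagonals 5, 7.
Attacked columns: {3, 4, 5, 6, 7, 8, 10}. Safe: {1, 2, 9}.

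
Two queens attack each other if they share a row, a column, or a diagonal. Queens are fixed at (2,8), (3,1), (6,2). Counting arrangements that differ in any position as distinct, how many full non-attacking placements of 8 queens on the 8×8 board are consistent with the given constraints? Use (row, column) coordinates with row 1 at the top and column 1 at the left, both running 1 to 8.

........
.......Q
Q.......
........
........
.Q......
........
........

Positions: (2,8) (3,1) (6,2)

2

Branch on row 1: col 4 → 2; col 5 → 0; col 6 → 0.
Sum: 2 + 0 + 0 = 2.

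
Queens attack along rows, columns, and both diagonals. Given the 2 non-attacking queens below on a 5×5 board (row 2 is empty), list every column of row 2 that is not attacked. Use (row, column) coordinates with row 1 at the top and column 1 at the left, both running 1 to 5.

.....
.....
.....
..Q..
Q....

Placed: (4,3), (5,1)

columns 2

(4,3) attacks row 2 at column 3 and diagonals 1, 5.
(5,1) attacks row 2 at column 1 and diagonals 4.
Attacked columns: {1, 3, 4, 5}. Safe: {2}.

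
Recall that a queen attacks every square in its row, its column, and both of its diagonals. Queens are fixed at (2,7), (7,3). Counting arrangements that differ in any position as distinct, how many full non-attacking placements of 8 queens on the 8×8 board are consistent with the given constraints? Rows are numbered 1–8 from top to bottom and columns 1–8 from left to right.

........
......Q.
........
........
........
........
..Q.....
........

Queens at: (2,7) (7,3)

2

Branch on row 1: col 1 → 0; col 2 → 0; col 4 → 1; col 5 → 1.
Sum: 0 + 0 + 1 + 1 = 2.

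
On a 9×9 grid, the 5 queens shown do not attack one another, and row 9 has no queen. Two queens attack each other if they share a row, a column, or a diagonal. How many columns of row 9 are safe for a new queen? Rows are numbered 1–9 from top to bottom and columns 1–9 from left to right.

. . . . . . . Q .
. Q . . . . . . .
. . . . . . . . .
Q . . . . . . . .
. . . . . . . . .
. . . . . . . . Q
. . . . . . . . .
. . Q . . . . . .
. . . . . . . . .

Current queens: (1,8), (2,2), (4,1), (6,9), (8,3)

(1,8) attacks row 9 at column 8.
(2,2) attacks row 9 at column 2 and diagonals 9.
(4,1) attacks row 9 at column 1 and diagonals 6.
(6,9) attacks row 9 at column 9 and diagonals 6.
(8,3) attacks row 9 at column 3 and diagonals 2, 4.
Attacked columns: {1, 2, 3, 4, 6, 8, 9}. Safe: {5, 7}.

2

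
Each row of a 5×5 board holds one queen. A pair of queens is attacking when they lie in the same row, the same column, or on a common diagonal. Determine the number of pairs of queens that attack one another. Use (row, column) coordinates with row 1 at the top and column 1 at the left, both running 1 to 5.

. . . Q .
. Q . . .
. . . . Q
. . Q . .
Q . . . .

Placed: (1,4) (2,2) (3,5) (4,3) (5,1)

0

All columns are distinct and no two queens satisfy |Δrow| = |Δcol|, so no pair attacks.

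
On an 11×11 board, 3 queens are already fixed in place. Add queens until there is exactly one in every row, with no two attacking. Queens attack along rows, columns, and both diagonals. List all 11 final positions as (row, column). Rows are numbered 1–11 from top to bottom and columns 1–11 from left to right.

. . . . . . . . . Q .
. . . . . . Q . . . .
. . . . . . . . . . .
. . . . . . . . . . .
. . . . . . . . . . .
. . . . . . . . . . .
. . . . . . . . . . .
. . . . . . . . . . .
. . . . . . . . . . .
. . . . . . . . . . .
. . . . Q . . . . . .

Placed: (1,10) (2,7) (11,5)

(1,10) (2,7) (3,1) (4,6) (5,2) (6,9) (7,11) (8,4) (9,8) (10,3) (11,5)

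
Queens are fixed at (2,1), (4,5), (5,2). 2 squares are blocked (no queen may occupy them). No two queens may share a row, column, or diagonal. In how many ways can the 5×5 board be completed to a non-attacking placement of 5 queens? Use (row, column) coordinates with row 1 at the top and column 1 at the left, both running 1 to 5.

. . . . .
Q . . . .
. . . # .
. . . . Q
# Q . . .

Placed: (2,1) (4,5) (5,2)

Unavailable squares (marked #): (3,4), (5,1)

1

Branch on row 1: col 3 → 0; col 4 → 1.
Sum: 0 + 1 = 1.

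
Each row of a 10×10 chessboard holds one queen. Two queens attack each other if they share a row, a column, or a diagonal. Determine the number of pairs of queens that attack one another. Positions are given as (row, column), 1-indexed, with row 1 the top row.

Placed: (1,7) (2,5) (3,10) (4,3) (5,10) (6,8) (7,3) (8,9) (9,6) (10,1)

4

Same column: (3,10)–(5,10) (column 10); (4,3)–(7,3) (column 3).
Same diagonal: (2,5)–(4,3) (|2−4| = |5−3| = 2); (5,10)–(9,6) (|5−9| = |10−6| = 4).
Total attacking pairs: 4.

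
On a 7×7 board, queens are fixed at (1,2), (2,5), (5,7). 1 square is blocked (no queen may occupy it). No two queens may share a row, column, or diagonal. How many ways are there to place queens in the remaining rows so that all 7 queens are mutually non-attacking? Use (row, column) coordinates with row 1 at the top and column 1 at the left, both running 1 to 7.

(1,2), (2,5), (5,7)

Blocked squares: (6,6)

Branch on row 3: col 1 → 1; col 3 → 1.
Sum: 1 + 1 = 2.

2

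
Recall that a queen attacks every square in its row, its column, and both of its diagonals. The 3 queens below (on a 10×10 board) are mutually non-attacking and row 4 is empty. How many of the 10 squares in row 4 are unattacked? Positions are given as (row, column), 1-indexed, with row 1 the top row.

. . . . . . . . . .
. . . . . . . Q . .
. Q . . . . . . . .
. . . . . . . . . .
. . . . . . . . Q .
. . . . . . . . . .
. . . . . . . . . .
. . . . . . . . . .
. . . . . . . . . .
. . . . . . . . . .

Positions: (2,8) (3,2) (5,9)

3

(2,8) attacks row 4 at column 8 and diagonals 6, 10.
(3,2) attacks row 4 at column 2 and diagonals 1, 3.
(5,9) attacks row 4 at column 9 and diagonals 8, 10.
Attacked columns: {1, 2, 3, 6, 8, 9, 10}. Safe: {4, 5, 7}.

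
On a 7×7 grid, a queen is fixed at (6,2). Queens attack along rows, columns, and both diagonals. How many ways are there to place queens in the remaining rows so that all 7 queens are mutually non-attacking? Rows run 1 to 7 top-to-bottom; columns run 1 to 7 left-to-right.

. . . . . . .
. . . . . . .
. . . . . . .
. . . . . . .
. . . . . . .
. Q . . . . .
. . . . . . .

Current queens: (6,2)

Branch on row 1: col 1 → 1; col 3 → 1; col 4 → 0; col 5 → 1; col 6 → 1.
Sum: 1 + 1 + 0 + 1 + 1 = 4.

4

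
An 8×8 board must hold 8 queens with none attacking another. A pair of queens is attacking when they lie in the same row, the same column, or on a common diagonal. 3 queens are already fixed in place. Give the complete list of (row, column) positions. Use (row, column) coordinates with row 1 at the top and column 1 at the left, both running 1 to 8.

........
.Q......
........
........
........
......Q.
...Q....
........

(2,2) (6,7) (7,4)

Row 1: attacked by (2,2)→{1,2,3}; (6,7)→{2,7}; (7,4)→{4}. Safe: 5, 6, 8. Place at column 8.
Row 3: attacked by (1,8)→{6,8}; (2,2)→{1,2,3}; (6,7)→{4,7}; (7,4)→{4,8}. Safe: 5. Place at column 5.
Row 4: attacked by (1,8)→{5,8}; (2,2)→{2,4}; (3,5)→{4,5,6}; (6,7)→{5,7}; (7,4)→{1,4,7}. Safe: 3. Place at column 3.
Row 5: attacked by (1,8)→{4,8}; (2,2)→{2,5}; (3,5)→{3,5,7}; (4,3)→{2,3,4}; (6,7)→{6,7,8}; (7,4)→{2,4,6}. Safe: 1. Place at column 1.
Row 8: attacked by (1,8)→{1,8}; (2,2)→{2,8}; (3,5)→{5}; (4,3)→{3,7}; (5,1)→{1,4}; (6,7)→{5,7}; (7,4)→{3,4,5}. Safe: 6. Place at column 6.
Columns [8, 2, 5, 3, 1, 7, 4, 6], r−c [-7, 0, -2, 1, 4, -1, 3, 2], r+c [9, 4, 8, 7, 6, 13, 11, 14] are all distinct, so no two queens attack.

(1,8) (2,2) (3,5) (4,3) (5,1) (6,7) (7,4) (8,6)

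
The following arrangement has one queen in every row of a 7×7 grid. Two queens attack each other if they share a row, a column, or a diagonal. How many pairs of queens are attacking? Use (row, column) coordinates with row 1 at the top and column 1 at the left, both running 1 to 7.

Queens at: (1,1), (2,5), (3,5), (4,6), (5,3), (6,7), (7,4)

3

Same column: (2,5)–(3,5) (column 5).
Same diagonal: (3,5)–(4,6) (|3−4| = |5−6| = 1); (3,5)–(5,3) (|3−5| = |5−3| = 2).
Total attacking pairs: 3.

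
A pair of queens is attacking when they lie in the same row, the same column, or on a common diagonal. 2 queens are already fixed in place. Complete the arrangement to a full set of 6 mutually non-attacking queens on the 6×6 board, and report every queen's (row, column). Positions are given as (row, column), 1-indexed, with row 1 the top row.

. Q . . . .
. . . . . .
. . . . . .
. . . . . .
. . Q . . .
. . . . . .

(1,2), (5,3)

(1,2) (2,4) (3,6) (4,1) (5,3) (6,5)

Row 2: attacked by (1,2)→{1,2,3}; (5,3)→{3,6}. Safe: 4, 5. Place at column 4.
Row 3: attacked by (1,2)→{2,4}; (2,4)→{3,4,5}; (5,3)→{1,3,5}. Safe: 6. Place at column 6.
Row 4: attacked by (1,2)→{2,5}; (2,4)→{2,4,6}; (3,6)→{5,6}; (5,3)→{2,3,4}. Safe: 1. Place at column 1.
Row 6: attacked by (1,2)→{2}; (2,4)→{4}; (3,6)→{3,6}; (4,1)→{1,3}; (5,3)→{2,3,4}. Safe: 5. Place at column 5.
Columns [2, 4, 6, 1, 3, 5], r−c [-1, -2, -3, 3, 2, 1], r+c [3, 6, 9, 5, 8, 11] are all distinct, so no two queens attack.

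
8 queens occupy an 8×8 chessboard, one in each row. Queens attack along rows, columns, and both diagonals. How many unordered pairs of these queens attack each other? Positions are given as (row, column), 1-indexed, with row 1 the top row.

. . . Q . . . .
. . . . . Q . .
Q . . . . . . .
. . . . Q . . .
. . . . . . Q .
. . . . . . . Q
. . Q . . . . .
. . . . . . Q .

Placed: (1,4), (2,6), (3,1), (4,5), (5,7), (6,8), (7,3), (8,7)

Same column: (5,7)–(8,7) (column 7).
Same diagonal: (5,7)–(6,8) (|5−6| = |7−8| = 1).
Total attacking pairs: 2.

2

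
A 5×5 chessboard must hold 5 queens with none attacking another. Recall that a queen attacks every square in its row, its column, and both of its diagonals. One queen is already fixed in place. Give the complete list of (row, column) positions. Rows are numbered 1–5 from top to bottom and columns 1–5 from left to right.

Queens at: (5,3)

Row 1: attacked by (5,3)→{3}. Safe: 1, 2, 4, 5. Place at column 1.
Row 2: attacked by (1,1)→{1,2}; (5,3)→{3}. Safe: 4, 5. Place at column 4.
Row 3: attacked by (1,1)→{1,3}; (2,4)→{3,4,5}; (5,3)→{1,3,5}. Safe: 2. Place at column 2.
Row 4: attacked by (1,1)→{1,4}; (2,4)→{2,4}; (3,2)→{1,2,3}; (5,3)→{2,3,4}. Safe: 5. Place at column 5.
Columns [1, 4, 2, 5, 3], r−c [0, -2, 1, -1, 2], r+c [2, 6, 5, 9, 8] are all distinct, so no two queens attack.

(1,1) (2,4) (3,2) (4,5) (5,3)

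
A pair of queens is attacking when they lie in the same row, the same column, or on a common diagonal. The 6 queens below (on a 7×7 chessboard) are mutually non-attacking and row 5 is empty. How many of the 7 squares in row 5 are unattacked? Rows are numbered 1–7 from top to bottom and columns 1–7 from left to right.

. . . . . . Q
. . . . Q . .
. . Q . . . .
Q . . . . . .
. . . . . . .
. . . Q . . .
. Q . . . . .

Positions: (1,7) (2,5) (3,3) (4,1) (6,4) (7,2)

(1,7) attacks row 5 at column 7 and diagonals 3.
(2,5) attacks row 5 at column 5 and diagonals 2.
(3,3) attacks row 5 at column 3 and diagonals 1, 5.
(4,1) attacks row 5 at column 1 and diagonals 2.
(6,4) attacks row 5 at column 4 and diagonals 3, 5.
(7,2) attacks row 5 at column 2 and diagonals 4.
Attacked columns: {1, 2, 3, 4, 5, 7}. Safe: {6}.

1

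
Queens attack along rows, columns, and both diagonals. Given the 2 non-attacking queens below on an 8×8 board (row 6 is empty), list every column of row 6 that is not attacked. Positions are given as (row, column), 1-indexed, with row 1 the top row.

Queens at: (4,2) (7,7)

(4,2) attacks row 6 at column 2 and diagonals 4.
(7,7) attacks row 6 at column 7 and diagonals 6, 8.
Attacked columns: {2, 4, 6, 7, 8}. Safe: {1, 3, 5}.

columns 1, 3, 5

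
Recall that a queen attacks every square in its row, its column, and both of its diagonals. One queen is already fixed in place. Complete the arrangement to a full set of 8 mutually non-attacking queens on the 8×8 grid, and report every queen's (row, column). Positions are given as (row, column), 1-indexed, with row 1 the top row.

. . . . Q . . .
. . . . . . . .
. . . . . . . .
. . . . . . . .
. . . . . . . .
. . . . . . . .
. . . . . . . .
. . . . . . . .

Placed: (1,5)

Row 2: attacked by (1,5)→{4,5,6}. Safe: 1, 2, 3, 7, 8. Place at column 7.
Row 3: attacked by (1,5)→{3,5,7}; (2,7)→{6,7,8}. Safe: 1, 2, 4. Place at column 4.
Row 4: attacked by (1,5)→{2,5,8}; (2,7)→{5,7}; (3,4)→{3,4,5}. Safe: 1, 6. Place at column 1.
Row 5: attacked by (1,5)→{1,5}; (2,7)→{4,7}; (3,4)→{2,4,6}; (4,1)→{1,2}. Safe: 3, 8. Place at column 3.
Row 6: attacked by (1,5)→{5}; (2,7)→{3,7}; (3,4)→{1,4,7}; (4,1)→{1,3}; (5,3)→{2,3,4}. Safe: 6, 8. Place at column 8.
Row 7: attacked by (1,5)→{5}; (2,7)→{2,7}; (3,4)→{4,8}; (4,1)→{1,4}; (5,3)→{1,3,5}; (6,8)→{7,8}. Safe: 6. Place at column 6.
Row 8: attacked by (1,5)→{5}; (2,7)→{1,7}; (3,4)→{4}; (4,1)→{1,5}; (5,3)→{3,6}; (6,8)→{6,8}; (7,6)→{5,6,7}. Safe: 2. Place at column 2.
Columns [5, 7, 4, 1, 3, 8, 6, 2], r−c [-4, -5, -1, 3, 2, -2, 1, 6], r+c [6, 9, 7, 5, 8, 14, 13, 10] are all distinct, so no two queens attack.

(1,5) (2,7) (3,4) (4,1) (5,3) (6,8) (7,6) (8,2)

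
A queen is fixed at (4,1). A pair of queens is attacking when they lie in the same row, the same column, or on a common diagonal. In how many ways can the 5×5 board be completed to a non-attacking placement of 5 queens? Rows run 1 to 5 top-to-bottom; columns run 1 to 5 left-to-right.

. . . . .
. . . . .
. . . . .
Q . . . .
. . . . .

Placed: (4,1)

Branch on row 1: col 2 → 1; col 3 → 0; col 5 → 1.
Sum: 1 + 0 + 1 = 2.

2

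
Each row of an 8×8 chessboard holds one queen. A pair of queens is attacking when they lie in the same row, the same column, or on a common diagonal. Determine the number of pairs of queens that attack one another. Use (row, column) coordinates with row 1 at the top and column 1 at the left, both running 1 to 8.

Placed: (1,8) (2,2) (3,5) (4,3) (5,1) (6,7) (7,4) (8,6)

All columns are distinct and no two queens satisfy |Δrow| = |Δcol|, so no pair attacks.

0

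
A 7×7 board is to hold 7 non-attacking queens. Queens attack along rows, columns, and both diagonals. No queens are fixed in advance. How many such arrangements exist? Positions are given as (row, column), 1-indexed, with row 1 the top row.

Branch on row 1: col 1 → 4; col 2 → 7; col 3 → 6; col 4 → 6; col 5 → 6; col 6 → 7; col 7 → 4.
Sum: 4 + 7 + 6 + 6 + 6 + 7 + 4 = 40.
(This is the classic 7-queens count.)

40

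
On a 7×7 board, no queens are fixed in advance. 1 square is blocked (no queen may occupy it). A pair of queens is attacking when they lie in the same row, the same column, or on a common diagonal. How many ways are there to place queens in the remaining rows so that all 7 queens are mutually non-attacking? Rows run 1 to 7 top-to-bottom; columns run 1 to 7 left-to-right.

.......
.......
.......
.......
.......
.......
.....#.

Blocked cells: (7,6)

33

Branch on row 1: col 1 → 3; col 2 → 3; col 3 → 5; col 4 → 5; col 5 → 6; col 6 → 7; col 7 → 4.
Sum: 3 + 3 + 5 + 5 + 6 + 7 + 4 = 33.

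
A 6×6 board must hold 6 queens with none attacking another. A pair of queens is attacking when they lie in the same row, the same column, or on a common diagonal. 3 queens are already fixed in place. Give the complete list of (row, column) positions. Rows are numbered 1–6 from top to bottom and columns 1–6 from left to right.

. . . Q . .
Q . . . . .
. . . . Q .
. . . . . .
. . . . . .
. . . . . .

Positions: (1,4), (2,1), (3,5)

Row 4: attacked by (1,4)→{1,4}; (2,1)→{1,3}; (3,5)→{4,5,6}. Safe: 2. Place at column 2.
Row 5: attacked by (1,4)→{4}; (2,1)→{1,4}; (3,5)→{3,5}; (4,2)→{1,2,3}. Safe: 6. Place at column 6.
Row 6: attacked by (1,4)→{4}; (2,1)→{1,5}; (3,5)→{2,5}; (4,2)→{2,4}; (5,6)→{5,6}. Safe: 3. Place at column 3.
Columns [4, 1, 5, 2, 6, 3], r−c [-3, 1, -2, 2, -1, 3], r+c [5, 3, 8, 6, 11, 9] are all distinct, so no two queens attack.

(1,4) (2,1) (3,5) (4,2) (5,6) (6,3)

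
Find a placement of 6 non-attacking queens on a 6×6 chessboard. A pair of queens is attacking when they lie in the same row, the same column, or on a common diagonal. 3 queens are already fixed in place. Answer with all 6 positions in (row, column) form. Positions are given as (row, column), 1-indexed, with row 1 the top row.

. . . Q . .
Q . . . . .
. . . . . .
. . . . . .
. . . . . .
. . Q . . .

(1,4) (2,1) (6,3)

(1,4) (2,1) (3,5) (4,2) (5,6) (6,3)

Row 3: attacked by (1,4)→{2,4,6}; (2,1)→{1,2}; (6,3)→{3,6}. Safe: 5. Place at column 5.
Row 4: attacked by (1,4)→{1,4}; (2,1)→{1,3}; (3,5)→{4,5,6}; (6,3)→{1,3,5}. Safe: 2. Place at column 2.
Row 5: attacked by (1,4)→{4}; (2,1)→{1,4}; (3,5)→{3,5}; (4,2)→{1,2,3}; (6,3)→{2,3,4}. Safe: 6. Place at column 6.
Columns [4, 1, 5, 2, 6, 3], r−c [-3, 1, -2, 2, -1, 3], r+c [5, 3, 8, 6, 11, 9] are all distinct, so no two queens attack.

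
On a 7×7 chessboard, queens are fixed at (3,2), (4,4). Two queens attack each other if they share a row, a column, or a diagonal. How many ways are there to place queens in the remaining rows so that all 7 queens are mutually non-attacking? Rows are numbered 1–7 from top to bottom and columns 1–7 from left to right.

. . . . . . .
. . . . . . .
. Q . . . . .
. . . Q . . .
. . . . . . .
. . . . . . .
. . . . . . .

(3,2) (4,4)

2

Branch on row 1: col 3 → 1; col 5 → 1; col 6 → 0.
Sum: 1 + 1 + 0 = 2.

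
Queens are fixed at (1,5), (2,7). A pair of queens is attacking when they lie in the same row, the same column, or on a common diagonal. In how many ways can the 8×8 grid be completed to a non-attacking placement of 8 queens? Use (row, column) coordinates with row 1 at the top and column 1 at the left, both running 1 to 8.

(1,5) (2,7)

Branch on row 3: col 1 → 2; col 2 → 3; col 4 → 1.
Sum: 2 + 3 + 1 = 6.

6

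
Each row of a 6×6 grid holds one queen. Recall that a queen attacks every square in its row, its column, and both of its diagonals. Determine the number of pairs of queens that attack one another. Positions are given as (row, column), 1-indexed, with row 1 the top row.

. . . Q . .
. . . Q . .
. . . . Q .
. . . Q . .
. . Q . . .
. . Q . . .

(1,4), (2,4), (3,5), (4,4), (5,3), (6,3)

Same column: (1,4)–(2,4) (column 4); (1,4)–(4,4) (column 4); (2,4)–(4,4) (column 4); (5,3)–(6,3) (column 3).
Same diagonal: (2,4)–(3,5) (|2−3| = |4−5| = 1); (3,5)–(4,4) (|3−4| = |5−4| = 1); (3,5)–(5,3) (|3−5| = |5−3| = 2); (4,4)–(5,3) (|4−5| = |4−3| = 1).
Total attacking pairs: 8.

8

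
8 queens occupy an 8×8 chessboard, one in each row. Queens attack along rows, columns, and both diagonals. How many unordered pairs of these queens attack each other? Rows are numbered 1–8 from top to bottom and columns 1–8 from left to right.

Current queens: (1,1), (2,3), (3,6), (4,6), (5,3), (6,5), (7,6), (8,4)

Same column: (2,3)–(5,3) (column 3); (3,6)–(4,6) (column 6); (3,6)–(7,6) (column 6); (4,6)–(7,6) (column 6).
Same diagonal: (6,5)–(7,6) (|6−7| = |5−6| = 1).
Total attacking pairs: 5.

5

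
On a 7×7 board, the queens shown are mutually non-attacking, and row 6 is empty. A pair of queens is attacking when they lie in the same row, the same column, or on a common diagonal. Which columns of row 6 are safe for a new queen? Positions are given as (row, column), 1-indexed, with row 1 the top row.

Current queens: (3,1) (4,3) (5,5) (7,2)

(3,1) attacks row 6 at column 1 and diagonals 4.
(4,3) attacks row 6 at column 3 and diagonals 1, 5.
(5,5) attacks row 6 at column 5 and diagonals 4, 6.
(7,2) attacks row 6 at column 2 and diagonals 1, 3.
Attacked columns: {1, 2, 3, 4, 5, 6}. Safe: {7}.

columns 7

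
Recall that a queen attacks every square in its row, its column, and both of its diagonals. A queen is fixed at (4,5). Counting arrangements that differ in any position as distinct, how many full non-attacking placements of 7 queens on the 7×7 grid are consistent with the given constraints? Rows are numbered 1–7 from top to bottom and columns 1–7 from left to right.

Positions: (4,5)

4

Branch on row 1: col 1 → 0; col 3 → 1; col 4 → 1; col 6 → 1; col 7 → 1.
Sum: 0 + 1 + 1 + 1 + 1 = 4.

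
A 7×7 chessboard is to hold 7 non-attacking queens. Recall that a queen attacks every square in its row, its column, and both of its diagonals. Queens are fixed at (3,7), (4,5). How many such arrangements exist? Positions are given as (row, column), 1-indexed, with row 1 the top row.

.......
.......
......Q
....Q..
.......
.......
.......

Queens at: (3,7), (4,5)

1

Branch on row 1: col 1 → 0; col 3 → 0; col 4 → 1; col 6 → 0.
Sum: 0 + 0 + 1 + 0 = 1.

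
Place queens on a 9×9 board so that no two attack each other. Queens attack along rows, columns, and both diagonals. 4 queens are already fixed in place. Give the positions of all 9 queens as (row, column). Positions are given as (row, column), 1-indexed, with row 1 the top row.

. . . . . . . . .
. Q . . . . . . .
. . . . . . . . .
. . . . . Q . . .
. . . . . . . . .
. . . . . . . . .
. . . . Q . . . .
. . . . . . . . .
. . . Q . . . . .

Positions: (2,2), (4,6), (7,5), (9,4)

Row 1: attacked by (2,2)→{1,2,3}; (4,6)→{3,6,9}; (7,5)→{5}; (9,4)→{4}. Safe: 7, 8. Place at column 7.
Row 3: attacked by (1,7)→{5,7,9}; (2,2)→{1,2,3}; (4,6)→{5,6,7}; (7,5)→{1,5,9}; (9,4)→{4}. Safe: 8. Place at column 8.
Row 5: attacked by (1,7)→{3,7}; (2,2)→{2,5}; (3,8)→{6,8}; (4,6)→{5,6,7}; (7,5)→{3,5,7}; (9,4)→{4,8}. Safe: 1, 9. Place at column 1.
Row 6: attacked by (1,7)→{2,7}; (2,2)→{2,6}; (3,8)→{5,8}; (4,6)→{4,6,8}; (5,1)→{1,2}; (7,5)→{4,5,6}; (9,4)→{1,4,7}. Safe: 3, 9. Place at column 3.
Row 8: attacked by (1,7)→{7}; (2,2)→{2,8}; (3,8)→{3,8}; (4,6)→{2,6}; (5,1)→{1,4}; (6,3)→{1,3,5}; (7,5)→{4,5,6}; (9,4)→{3,4,5}. Safe: 9. Place at column 9.
Columns [7, 2, 8, 6, 1, 3, 5, 9, 4], r−c [-6, 0, -5, -2, 4, 3, 2, -1, 5], r+c [8, 4, 11, 10, 6, 9, 12, 17, 13] are all distinct, so no two queens attack.

(1,7) (2,2) (3,8) (4,6) (5,1) (6,3) (7,5) (8,9) (9,4)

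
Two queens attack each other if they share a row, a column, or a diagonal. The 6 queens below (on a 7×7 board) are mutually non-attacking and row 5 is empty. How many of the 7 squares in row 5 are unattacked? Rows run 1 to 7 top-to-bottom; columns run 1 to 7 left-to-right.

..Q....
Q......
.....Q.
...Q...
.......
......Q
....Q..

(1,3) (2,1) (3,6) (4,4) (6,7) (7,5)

1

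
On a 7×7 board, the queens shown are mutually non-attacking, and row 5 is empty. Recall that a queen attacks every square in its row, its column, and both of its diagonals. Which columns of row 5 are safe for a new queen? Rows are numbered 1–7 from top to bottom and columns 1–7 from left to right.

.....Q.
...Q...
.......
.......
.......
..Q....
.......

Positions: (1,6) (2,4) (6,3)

(1,6) attacks row 5 at column 6 and diagonals 2.
(2,4) attacks row 5 at column 4 and diagonals 1, 7.
(6,3) attacks row 5 at column 3 and diagonals 2, 4.
Attacked columns: {1, 2, 3, 4, 6, 7}. Safe: {5}.

columns 5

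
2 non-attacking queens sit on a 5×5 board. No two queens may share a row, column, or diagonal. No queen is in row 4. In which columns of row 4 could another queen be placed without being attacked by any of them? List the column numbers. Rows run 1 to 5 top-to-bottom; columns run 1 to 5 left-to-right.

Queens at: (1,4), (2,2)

(1,4) attacks row 4 at column 4 and diagonals 1.
(2,2) attacks row 4 at column 2 and diagonals 4.
Attacked columns: {1, 2, 4}. Safe: {3, 5}.

columns 3, 5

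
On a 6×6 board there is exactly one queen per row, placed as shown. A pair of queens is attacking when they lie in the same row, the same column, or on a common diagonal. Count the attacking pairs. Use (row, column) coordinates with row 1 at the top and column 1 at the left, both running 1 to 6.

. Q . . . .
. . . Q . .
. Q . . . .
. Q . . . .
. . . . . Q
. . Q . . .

5

Same column: (1,2)–(3,2) (column 2); (1,2)–(4,2) (column 2); (3,2)–(4,2) (column 2).
Same diagonal: (1,2)–(5,6) (|1−5| = |2−6| = 4); (2,4)–(4,2) (|2−4| = |4−2| = 2).
Total attacking pairs: 5.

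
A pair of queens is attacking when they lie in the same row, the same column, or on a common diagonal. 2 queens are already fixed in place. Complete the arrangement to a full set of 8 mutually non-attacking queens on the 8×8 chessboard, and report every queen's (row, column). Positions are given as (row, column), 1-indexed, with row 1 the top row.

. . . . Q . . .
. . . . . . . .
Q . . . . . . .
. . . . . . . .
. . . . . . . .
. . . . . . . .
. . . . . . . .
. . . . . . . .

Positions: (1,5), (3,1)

Row 2: attacked by (1,5)→{4,5,6}; (3,1)→{1,2}. Safe: 3, 7, 8. Place at column 3.
Row 4: attacked by (1,5)→{2,5,8}; (2,3)→{1,3,5}; (3,1)→{1,2}. Safe: 4, 6, 7. Place at column 7.
Row 5: attacked by (1,5)→{1,5}; (2,3)→{3,6}; (3,1)→{1,3}; (4,7)→{6,7,8}. Safe: 2, 4. Place at column 2.
Row 6: attacked by (1,5)→{5}; (2,3)→{3,7}; (3,1)→{1,4}; (4,7)→{5,7}; (5,2)→{1,2,3}. Safe: 6, 8. Place at column 8.
Row 7: attacked by (1,5)→{5}; (2,3)→{3,8}; (3,1)→{1,5}; (4,7)→{4,7}; (5,2)→{2,4}; (6,8)→{7,8}. Safe: 6. Place at column 6.
Row 8: attacked by (1,5)→{5}; (2,3)→{3}; (3,1)→{1,6}; (4,7)→{3,7}; (5,2)→{2,5}; (6,8)→{6,8}; (7,6)→{5,6,7}. Safe: 4. Place at column 4.
Columns [5, 3, 1, 7, 2, 8, 6, 4], r−c [-4, -1, 2, -3, 3, -2, 1, 4], r+c [6, 5, 4, 11, 7, 14, 13, 12] are all distinct, so no two queens attack.

(1,5) (2,3) (3,1) (4,7) (5,2) (6,8) (7,6) (8,4)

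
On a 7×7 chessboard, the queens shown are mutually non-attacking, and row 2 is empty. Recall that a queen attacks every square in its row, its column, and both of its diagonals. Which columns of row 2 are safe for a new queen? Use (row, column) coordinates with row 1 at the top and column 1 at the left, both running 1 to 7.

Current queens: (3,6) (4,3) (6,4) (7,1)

columns 2

(3,6) attacks row 2 at column 6 and diagonals 5, 7.
(4,3) attacks row 2 at column 3 and diagonals 1, 5.
(6,4) attacks row 2 at column 4.
(7,1) attacks row 2 at column 1 and diagonals 6.
Attacked columns: {1, 3, 4, 5, 6, 7}. Safe: {2}.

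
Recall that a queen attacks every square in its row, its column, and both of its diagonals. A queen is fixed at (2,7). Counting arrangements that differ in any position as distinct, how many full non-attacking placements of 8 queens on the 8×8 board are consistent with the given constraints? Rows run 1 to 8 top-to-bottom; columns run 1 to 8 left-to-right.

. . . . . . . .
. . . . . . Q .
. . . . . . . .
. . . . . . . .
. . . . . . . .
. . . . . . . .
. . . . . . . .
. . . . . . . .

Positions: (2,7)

16

Branch on row 1: col 1 → 2; col 2 → 2; col 3 → 2; col 4 → 4; col 5 → 6.
Sum: 2 + 2 + 2 + 4 + 6 = 16.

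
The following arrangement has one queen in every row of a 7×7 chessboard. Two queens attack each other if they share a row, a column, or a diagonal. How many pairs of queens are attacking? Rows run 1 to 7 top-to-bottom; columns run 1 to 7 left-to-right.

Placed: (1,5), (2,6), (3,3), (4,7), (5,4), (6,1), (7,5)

Same column: (1,5)–(7,5) (column 5).
Same diagonal: (1,5)–(2,6) (|1−2| = |5−6| = 1); (1,5)–(3,3) (|1−3| = |5−3| = 2).
Total attacking pairs: 3.

3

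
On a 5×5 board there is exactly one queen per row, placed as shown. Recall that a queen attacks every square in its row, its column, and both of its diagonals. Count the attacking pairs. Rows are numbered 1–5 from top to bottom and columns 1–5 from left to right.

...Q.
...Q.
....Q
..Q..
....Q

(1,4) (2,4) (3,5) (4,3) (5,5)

3

Same column: (1,4)–(2,4) (column 4); (3,5)–(5,5) (column 5).
Same diagonal: (2,4)–(3,5) (|2−3| = |4−5| = 1).
Total attacking pairs: 3.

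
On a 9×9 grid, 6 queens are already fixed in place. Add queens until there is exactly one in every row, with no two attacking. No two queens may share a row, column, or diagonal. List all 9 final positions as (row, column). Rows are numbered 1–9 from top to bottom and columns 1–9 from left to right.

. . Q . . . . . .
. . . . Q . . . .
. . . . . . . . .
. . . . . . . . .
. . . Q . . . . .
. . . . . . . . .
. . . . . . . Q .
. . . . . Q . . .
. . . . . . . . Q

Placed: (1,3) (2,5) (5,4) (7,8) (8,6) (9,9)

(1,3) (2,5) (3,7) (4,1) (5,4) (6,2) (7,8) (8,6) (9,9)

Row 3: attacked by (1,3)→{1,3,5}; (2,5)→{4,5,6}; (5,4)→{2,4,6}; (7,8)→{4,8}; (8,6)→{1,6}; (9,9)→{3,9}. Safe: 7. Place at column 7.
Row 4: attacked by (1,3)→{3,6}; (2,5)→{3,5,7}; (3,7)→{6,7,8}; (5,4)→{3,4,5}; (7,8)→{5,8}; (8,6)→{2,6}; (9,9)→{4,9}. Safe: 1. Place at column 1.
Row 6: attacked by (1,3)→{3,8}; (2,5)→{1,5,9}; (3,7)→{4,7}; (4,1)→{1,3}; (5,4)→{3,4,5}; (7,8)→{7,8,9}; (8,6)→{4,6,8}; (9,9)→{6,9}. Safe: 2. Place at column 2.
Columns [3, 5, 7, 1, 4, 2, 8, 6, 9], r−c [-2, -3, -4, 3, 1, 4, -1, 2, 0], r+c [4, 7, 10, 5, 9, 8, 15, 14, 18] are all distinct, so no two queens attack.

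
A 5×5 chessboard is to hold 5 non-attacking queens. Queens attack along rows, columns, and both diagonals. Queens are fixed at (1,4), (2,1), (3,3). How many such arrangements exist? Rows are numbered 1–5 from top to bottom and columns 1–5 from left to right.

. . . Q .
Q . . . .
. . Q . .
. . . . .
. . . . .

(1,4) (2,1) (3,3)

1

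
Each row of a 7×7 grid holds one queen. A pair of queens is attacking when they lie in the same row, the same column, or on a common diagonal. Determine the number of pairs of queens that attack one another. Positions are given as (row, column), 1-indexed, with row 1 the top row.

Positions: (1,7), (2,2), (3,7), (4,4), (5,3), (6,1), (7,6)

Same column: (1,7)–(3,7) (column 7).
Same diagonal: (1,7)–(4,4) (|1−4| = |7−4| = 3); (1,7)–(5,3) (|1−5| = |7−3| = 4); (2,2)–(4,4) (|2−4| = |2−4| = 2); (4,4)–(5,3) (|4−5| = |4−3| = 1).
Total attacking pairs: 5.

5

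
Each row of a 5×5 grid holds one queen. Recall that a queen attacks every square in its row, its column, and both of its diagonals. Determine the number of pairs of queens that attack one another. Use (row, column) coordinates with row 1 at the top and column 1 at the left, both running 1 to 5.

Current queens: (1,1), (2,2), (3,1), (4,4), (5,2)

Same column: (1,1)–(3,1) (column 1); (2,2)–(5,2) (column 2).
Same diagonal: (1,1)–(2,2) (|1−2| = |1−2| = 1); (1,1)–(4,4) (|1−4| = |1−4| = 3); (2,2)–(3,1) (|2−3| = |2−1| = 1); (2,2)–(4,4) (|2−4| = |2−4| = 2).
Total attacking pairs: 6.

6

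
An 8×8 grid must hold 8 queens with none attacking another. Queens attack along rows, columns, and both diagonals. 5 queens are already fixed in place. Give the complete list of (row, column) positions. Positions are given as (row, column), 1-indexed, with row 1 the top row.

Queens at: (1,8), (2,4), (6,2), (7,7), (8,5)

(1,8) (2,4) (3,1) (4,3) (5,6) (6,2) (7,7) (8,5)

Row 3: attacked by (1,8)→{6,8}; (2,4)→{3,4,5}; (6,2)→{2,5}; (7,7)→{3,7}; (8,5)→{5}. Safe: 1. Place at column 1.
Row 4: attacked by (1,8)→{5,8}; (2,4)→{2,4,6}; (3,1)→{1,2}; (6,2)→{2,4}; (7,7)→{4,7}; (8,5)→{1,5}. Safe: 3. Place at column 3.
Row 5: attacked by (1,8)→{4,8}; (2,4)→{1,4,7}; (3,1)→{1,3}; (4,3)→{2,3,4}; (6,2)→{1,2,3}; (7,7)→{5,7}; (8,5)→{2,5,8}. Safe: 6. Place at column 6.
Columns [8, 4, 1, 3, 6, 2, 7, 5], r−c [-7, -2, 2, 1, -1, 4, 0, 3], r+c [9, 6, 4, 7, 11, 8, 14, 13] are all distinct, so no two queens attack.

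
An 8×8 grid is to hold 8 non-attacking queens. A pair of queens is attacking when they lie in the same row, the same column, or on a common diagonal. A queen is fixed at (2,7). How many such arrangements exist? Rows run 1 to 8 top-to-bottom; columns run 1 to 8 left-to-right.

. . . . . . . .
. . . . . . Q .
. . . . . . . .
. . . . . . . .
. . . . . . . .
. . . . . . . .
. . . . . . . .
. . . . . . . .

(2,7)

16

Branch on row 1: col 1 → 2; col 2 → 2; col 3 → 2; col 4 → 4; col 5 → 6.
Sum: 2 + 2 + 2 + 4 + 6 = 16.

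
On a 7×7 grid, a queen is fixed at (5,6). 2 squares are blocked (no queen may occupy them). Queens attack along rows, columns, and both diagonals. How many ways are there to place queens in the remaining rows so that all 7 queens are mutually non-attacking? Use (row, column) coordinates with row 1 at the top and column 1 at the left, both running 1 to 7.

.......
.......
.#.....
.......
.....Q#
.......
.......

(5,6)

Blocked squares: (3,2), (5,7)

4

Branch on row 1: col 1 → 1; col 3 → 0; col 4 → 2; col 5 → 0; col 7 → 1.
Sum: 1 + 0 + 2 + 0 + 1 = 4.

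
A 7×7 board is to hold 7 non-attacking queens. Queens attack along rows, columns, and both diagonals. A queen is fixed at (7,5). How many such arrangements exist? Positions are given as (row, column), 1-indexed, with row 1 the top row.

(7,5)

Branch on row 1: col 1 → 1; col 2 → 1; col 3 → 2; col 4 → 1; col 6 → 0; col 7 → 1.
Sum: 1 + 1 + 2 + 1 + 0 + 1 = 6.

6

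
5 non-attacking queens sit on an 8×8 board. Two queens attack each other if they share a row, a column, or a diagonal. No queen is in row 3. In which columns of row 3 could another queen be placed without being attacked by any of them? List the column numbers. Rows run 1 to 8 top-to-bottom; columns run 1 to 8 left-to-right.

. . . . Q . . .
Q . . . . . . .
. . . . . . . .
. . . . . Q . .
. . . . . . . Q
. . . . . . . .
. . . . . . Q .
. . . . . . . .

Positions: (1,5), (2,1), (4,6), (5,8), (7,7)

columns 4

(1,5) attacks row 3 at column 5 and diagonals 3, 7.
(2,1) attacks row 3 at column 1 and diagonals 2.
(4,6) attacks row 3 at column 6 and diagonals 5, 7.
(5,8) attacks row 3 at column 8 and diagonals 6.
(7,7) attacks row 3 at column 7 and diagonals 3.
Attacked columns: {1, 2, 3, 5, 6, 7, 8}. Safe: {4}.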